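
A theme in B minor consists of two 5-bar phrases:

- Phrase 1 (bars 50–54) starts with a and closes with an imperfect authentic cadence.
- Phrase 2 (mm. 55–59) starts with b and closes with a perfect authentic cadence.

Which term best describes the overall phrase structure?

Phrase 1 ends with an imperfect authentic cadence (weaker) and phrase 2 with a perfect authentic cadence (stronger): antecedent + consequent = a period.
The two phrases open with different material (a / b), so the period is contrasting.

contrasting period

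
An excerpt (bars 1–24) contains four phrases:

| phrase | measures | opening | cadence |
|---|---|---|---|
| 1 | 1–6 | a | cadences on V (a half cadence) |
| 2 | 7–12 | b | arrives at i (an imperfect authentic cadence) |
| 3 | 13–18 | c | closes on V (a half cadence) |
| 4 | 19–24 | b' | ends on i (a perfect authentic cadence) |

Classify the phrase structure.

contrasting double period

Four phrases in two halves: the first half (mm. 1-12) ends with an imperfect authentic cadence, the second (mm. 13-24) with a perfect authentic cadence — a large antecedent–consequent pair, i.e. a double period.
Phrase 3 begins with different material from phrase 1, making it contrasting.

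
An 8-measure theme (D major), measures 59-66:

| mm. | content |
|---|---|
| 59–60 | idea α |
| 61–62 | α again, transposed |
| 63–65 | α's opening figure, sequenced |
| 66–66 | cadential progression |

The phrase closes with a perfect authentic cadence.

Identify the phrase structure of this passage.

Basic idea (mm. 59–60) + its repetition (bars 61–62) form the presentation; fragmentation and cadence (measures 63–66) form the continuation — the 8-bar whole is a sentence.

sentence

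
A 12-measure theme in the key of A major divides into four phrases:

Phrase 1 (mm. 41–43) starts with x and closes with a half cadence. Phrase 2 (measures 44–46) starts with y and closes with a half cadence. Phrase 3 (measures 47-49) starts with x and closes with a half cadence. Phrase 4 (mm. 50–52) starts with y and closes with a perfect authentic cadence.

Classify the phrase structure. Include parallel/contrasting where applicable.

Four phrases in two halves: the first half (bars 41–46) ends with a half cadence, the second (mm. 47-52) with a perfect authentic cadence — a large antecedent–consequent pair, i.e. a double period.
Phrase 3 begins with the same material as phrase 1, making it parallel.

parallel double period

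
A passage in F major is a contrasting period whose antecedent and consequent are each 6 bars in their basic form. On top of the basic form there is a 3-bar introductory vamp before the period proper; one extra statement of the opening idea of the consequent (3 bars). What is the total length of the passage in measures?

Basic contrasting period: 6 + 6 = 12 bars.
12 (basic form) + 3 (introduction) + 3 (extra statement) = 18.

18 measures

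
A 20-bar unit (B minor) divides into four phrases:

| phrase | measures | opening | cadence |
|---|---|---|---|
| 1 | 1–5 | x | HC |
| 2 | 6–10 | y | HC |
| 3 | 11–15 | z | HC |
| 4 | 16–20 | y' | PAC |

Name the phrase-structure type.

contrasting double period

Four phrases in two halves: the first half (measures 1-10) ends with a half cadence, the second (mm. 11–20) with a perfect authentic cadence — a large antecedent–consequent pair, i.e. a double period.
Phrase 3 begins with different material from phrase 1, making it contrasting.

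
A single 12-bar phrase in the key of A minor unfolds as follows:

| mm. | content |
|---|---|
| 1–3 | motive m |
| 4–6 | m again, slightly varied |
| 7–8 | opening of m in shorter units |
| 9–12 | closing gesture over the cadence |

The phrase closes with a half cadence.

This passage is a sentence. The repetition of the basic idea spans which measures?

The presentation of a sentence is the basic idea (mm. 1–3) plus its repetition (bars 4-6); the repetition of the basic idea is therefore mm. 4-6.

measures 4–6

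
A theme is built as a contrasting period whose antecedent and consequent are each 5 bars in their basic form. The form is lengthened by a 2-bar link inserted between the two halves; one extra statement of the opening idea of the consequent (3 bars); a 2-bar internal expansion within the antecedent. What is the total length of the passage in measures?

Basic contrasting period: 5 + 5 = 10 bars.
10 (basic form) + 2 (link) + 3 (extra statement) + 2 (internal expansion) = 17.

17 measures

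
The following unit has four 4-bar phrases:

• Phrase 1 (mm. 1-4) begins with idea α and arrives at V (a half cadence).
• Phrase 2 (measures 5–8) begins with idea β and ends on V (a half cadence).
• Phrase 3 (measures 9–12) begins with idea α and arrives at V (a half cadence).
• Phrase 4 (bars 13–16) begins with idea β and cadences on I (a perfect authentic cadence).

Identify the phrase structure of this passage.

parallel double period

Four phrases in two halves: the first half (measures 1-8) ends with a half cadence, the second (mm. 9–16) with a perfect authentic cadence — a large antecedent–consequent pair, i.e. a double period.
Phrase 3 begins with the same material as phrase 1, making it parallel.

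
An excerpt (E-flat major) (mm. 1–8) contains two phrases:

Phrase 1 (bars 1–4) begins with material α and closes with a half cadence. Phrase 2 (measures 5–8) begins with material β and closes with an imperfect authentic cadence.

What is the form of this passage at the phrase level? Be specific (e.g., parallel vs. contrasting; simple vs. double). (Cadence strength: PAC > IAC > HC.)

Phrase 1 ends with a half cadence (weaker) and phrase 2 with an imperfect authentic cadence (stronger): antecedent + consequent = a period.
The two phrases open with different material (α / β), so the period is contrasting.

contrasting period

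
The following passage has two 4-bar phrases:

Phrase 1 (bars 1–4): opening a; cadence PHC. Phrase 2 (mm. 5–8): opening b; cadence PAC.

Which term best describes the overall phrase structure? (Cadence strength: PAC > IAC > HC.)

contrasting period

Phrase 1 ends with a Phrygian half cadence (weaker) and phrase 2 with a perfect authentic cadence (stronger): antecedent + consequent = a period.
The two phrases open with different material (a / b), so the period is contrasting.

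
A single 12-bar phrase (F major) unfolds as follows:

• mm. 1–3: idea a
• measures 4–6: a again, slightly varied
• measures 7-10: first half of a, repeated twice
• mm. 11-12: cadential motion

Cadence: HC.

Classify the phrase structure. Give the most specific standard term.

Basic idea (mm. 1-3) + its repetition (mm. 4–6) form the presentation; fragmentation and cadence (mm. 7-12) form the continuation — the 12-bar whole is a sentence.

sentence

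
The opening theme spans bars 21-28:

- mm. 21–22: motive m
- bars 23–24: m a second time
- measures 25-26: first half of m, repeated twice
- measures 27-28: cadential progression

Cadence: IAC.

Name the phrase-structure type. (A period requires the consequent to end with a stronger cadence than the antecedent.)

sentence

Basic idea (bars 21-22) + its repetition (bars 23–24) form the presentation; fragmentation and cadence (mm. 25–28) form the continuation — the 8-bar whole is a sentence.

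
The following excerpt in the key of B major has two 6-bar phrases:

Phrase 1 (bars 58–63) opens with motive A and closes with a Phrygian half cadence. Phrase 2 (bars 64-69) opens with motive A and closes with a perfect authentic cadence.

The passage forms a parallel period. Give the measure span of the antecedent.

The antecedent is the phrase ending with the weaker cadence (Phrygian half cadence, phrase 1) and the consequent the one ending more conclusively (perfect authentic cadence, phrase 2); the antecedent is bars 58–63.

measures 58–63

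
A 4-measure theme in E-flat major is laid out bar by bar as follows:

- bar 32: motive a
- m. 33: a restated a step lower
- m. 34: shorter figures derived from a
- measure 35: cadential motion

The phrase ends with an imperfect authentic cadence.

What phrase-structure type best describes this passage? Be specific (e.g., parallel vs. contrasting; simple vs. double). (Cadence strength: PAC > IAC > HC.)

Basic idea (m. 32) + its repetition (measure 33) form the presentation; fragmentation and cadence (measures 34–35) form the continuation — the 4-bar whole is a sentence.

sentence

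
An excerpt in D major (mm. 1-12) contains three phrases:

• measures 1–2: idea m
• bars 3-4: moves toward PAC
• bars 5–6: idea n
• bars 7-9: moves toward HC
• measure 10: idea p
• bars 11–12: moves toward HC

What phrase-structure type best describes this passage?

phrase group

The final phrase closes with a half cadence, which is not stronger than the preceding half cadence; the 3 phrases lack an overall antecedent–consequent design and so form a phrase group.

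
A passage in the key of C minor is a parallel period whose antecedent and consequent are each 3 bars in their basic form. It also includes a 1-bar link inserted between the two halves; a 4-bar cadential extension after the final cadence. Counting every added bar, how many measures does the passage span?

Basic parallel period: 3 + 3 = 6 bars.
6 (basic form) + 1 (link) + 4 (cadential extension) = 11.

11 measures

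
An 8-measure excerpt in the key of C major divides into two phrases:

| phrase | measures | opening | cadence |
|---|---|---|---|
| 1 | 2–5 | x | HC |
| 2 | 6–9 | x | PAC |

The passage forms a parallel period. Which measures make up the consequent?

The antecedent is the phrase ending with the weaker cadence (half cadence, phrase 1) and the consequent the one ending more conclusively (perfect authentic cadence, phrase 2); the consequent is measures 6–9.

measures 6–9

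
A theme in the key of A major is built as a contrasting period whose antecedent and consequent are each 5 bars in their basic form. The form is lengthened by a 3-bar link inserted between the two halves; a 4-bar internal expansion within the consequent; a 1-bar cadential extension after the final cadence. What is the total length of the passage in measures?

Basic contrasting period: 5 + 5 = 10 bars.
10 (basic form) + 3 (link) + 4 (internal expansion) + 1 (cadential extension) = 18.

18 measures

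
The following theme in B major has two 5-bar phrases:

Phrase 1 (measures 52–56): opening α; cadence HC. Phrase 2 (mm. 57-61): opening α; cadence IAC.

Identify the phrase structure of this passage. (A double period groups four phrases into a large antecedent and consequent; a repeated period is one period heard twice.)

parallel period

Phrase 1 ends with a half cadence (weaker) and phrase 2 with an imperfect authentic cadence (stronger): antecedent + consequent = a period.
The two phrases open with the same material (α / α), so the period is parallel.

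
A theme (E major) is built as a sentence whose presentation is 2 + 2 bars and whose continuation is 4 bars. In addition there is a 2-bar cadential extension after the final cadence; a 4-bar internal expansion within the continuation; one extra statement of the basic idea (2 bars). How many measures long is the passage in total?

Basic sentence: 2 + 2 + 4 = 8 bars.
8 (basic form) + 2 (cadential extension) + 4 (internal expansion) + 2 (extra statement) = 16.

16 measures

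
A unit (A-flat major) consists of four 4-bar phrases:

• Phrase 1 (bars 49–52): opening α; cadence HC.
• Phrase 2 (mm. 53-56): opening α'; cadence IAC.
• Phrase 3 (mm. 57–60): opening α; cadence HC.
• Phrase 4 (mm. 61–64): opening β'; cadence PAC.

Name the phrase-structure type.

parallel double period

Four phrases in two halves: the first half (mm. 49–56) ends with an imperfect authentic cadence, the second (mm. 57-64) with a perfect authentic cadence — a large antecedent–consequent pair, i.e. a double period.
Phrase 3 begins with the same material as phrase 1, making it parallel.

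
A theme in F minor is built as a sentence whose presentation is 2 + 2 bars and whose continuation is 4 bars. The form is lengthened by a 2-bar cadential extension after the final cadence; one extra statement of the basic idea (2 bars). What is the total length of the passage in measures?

Basic sentence: 2 + 2 + 4 = 8 bars.
8 (basic form) + 2 (cadential extension) + 2 (extra statement) = 12.

12 measures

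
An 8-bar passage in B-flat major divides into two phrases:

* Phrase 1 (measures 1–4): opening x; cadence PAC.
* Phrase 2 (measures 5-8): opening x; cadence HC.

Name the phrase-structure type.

phrase group

The second phrase closes with a half cadence, which is not stronger than the first phrase's perfect authentic cadence; without a weak→strong cadential pair there is no antecedent–consequent relationship, so this is a phrase group rather than a period.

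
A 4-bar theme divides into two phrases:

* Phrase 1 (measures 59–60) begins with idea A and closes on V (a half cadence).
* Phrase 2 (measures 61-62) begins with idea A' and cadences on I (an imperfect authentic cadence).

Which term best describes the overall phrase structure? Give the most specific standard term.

Phrase 1 ends with a half cadence (weaker) and phrase 2 with an imperfect authentic cadence (stronger): antecedent + consequent = a period.
The two phrases open with the same material (A / A'), so the period is parallel.

parallel period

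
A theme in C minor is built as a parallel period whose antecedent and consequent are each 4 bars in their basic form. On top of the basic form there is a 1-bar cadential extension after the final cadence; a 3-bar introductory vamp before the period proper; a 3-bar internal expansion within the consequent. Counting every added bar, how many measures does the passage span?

15 measures

Basic parallel period: 4 + 4 = 8 bars.
8 (basic form) + 1 (cadential extension) + 3 (introduction) + 3 (internal expansion) = 15.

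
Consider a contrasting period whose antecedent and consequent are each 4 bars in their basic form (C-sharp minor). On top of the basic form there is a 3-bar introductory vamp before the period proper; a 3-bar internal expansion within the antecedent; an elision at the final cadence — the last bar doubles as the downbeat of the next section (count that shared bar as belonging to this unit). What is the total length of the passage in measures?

Basic contrasting period: 4 + 4 = 8 bars.
8 (basic form) + 3 (introduction) + 3 (internal expansion) = 14.
The elision shares a bar with the next section but does not change this unit's count.

14 measures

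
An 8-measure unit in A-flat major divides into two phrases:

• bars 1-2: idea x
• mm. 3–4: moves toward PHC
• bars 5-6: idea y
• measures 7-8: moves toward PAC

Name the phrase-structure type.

contrasting period

Phrase 1 ends with a Phrygian half cadence (weaker) and phrase 2 with a perfect authentic cadence (stronger): antecedent + consequent = a period.
The two phrases open with different material (x / y), so the period is contrasting.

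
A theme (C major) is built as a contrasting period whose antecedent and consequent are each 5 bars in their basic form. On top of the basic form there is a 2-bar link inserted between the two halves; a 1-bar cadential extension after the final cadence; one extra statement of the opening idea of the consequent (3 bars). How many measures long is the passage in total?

Basic contrasting period: 5 + 5 = 10 bars.
10 (basic form) + 2 (link) + 1 (cadential extension) + 3 (extra statement) = 16.

16 measures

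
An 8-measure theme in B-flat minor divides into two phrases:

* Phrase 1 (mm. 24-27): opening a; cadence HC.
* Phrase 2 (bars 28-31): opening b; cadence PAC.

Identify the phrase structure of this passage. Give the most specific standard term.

Phrase 1 ends with a half cadence (weaker) and phrase 2 with a perfect authentic cadence (stronger): antecedent + consequent = a period.
The two phrases open with different material (a / b), so the period is contrasting.

contrasting period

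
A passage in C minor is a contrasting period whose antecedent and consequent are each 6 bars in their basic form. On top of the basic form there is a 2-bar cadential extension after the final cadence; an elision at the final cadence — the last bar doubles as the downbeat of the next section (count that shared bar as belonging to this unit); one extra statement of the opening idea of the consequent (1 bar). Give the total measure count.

15 measures

Basic contrasting period: 6 + 6 = 12 bars.
12 (basic form) + 2 (cadential extension) + 1 (extra statement) = 15.
The elision shares a bar with the next section but does not change this unit's count.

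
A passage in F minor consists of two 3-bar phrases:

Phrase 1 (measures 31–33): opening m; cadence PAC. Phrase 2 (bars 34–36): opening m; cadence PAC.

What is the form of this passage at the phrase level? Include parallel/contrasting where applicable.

Both phrases have the same opening (m) and the same cadence (perfect authentic cadence): the second is a restatement, not a consequent, so this is a repeated phrase rather than a period.

repeated phrase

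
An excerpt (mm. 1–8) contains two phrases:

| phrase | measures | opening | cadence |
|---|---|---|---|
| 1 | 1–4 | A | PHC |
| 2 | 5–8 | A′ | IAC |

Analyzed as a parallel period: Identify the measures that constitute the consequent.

The antecedent is the phrase ending with the weaker cadence (Phrygian half cadence, phrase 1) and the consequent the one ending more conclusively (imperfect authentic cadence, phrase 2); the consequent is mm. 5-8.

measures 5–8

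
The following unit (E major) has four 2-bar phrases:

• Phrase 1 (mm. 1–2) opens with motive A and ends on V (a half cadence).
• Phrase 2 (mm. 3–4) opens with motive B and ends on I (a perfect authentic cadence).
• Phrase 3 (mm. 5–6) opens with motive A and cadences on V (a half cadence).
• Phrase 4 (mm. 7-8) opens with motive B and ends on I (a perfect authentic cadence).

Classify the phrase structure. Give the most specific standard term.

repeated period

The cadence pattern HC–PAC–HC–PAC is weak–strong twice, and phrases 3–4 restate phrases 1–2: a period heard twice, not a double period (which would end weakly at phrase 2).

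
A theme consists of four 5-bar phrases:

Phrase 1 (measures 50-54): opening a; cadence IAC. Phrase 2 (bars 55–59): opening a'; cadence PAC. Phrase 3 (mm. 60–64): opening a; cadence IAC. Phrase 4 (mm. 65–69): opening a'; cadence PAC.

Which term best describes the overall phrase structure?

repeated period

The cadence pattern IAC–PAC–IAC–PAC is weak–strong twice, and phrases 3–4 restate phrases 1–2: a period heard twice, not a double period (which would end weakly at phrase 2).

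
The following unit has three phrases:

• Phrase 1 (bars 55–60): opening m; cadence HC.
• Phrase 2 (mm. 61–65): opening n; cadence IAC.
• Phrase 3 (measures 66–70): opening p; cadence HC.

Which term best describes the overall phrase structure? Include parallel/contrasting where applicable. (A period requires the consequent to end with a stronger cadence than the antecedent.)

The final phrase closes with a half cadence, which is not stronger than the preceding imperfect authentic cadence; the 3 phrases lack an overall antecedent–consequent design and so form a phrase group.

phrase group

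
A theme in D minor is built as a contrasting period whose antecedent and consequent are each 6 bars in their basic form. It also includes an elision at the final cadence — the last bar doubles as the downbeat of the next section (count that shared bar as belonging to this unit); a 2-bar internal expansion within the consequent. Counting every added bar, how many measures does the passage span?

Basic contrasting period: 6 + 6 = 12 bars.
12 (basic form) + 2 (internal expansion) = 14.
The elision shares a bar with the next section but does not change this unit's count.

14 measures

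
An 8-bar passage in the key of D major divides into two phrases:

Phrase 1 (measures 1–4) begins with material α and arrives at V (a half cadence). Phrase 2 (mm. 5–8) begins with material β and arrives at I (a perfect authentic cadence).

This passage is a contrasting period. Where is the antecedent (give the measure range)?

The antecedent is the phrase ending with the weaker cadence (half cadence, phrase 1) and the consequent the one ending more conclusively (perfect authentic cadence, phrase 2); the antecedent is mm. 1–4.

measures 1–4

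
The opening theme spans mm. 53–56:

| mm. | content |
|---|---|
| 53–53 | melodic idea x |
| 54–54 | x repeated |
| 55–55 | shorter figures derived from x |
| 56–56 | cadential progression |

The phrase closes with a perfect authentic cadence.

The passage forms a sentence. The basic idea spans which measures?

measures 53–53

The presentation of a sentence is the basic idea (m. 53) plus its repetition (bar 54); the basic idea is therefore m. 53.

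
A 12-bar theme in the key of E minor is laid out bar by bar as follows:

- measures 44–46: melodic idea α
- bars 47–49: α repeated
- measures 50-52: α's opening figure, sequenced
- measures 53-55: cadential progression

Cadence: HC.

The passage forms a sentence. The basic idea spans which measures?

measures 44–46

The presentation of a sentence is the basic idea (measures 44-46) plus its repetition (bars 47–49); the basic idea is therefore bars 44–46.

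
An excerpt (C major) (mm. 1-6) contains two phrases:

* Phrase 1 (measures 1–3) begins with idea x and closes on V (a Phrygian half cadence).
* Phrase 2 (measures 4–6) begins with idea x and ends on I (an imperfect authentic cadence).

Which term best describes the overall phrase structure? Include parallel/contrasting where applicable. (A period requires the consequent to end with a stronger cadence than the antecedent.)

Phrase 1 ends with a Phrygian half cadence (weaker) and phrase 2 with an imperfect authentic cadence (stronger): antecedent + consequent = a period.
The two phrases open with the same material (x / x), so the period is parallel.

parallel period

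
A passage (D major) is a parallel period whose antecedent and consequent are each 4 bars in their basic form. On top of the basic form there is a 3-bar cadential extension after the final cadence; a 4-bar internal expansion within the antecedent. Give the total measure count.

Basic parallel period: 4 + 4 = 8 bars.
8 (basic form) + 3 (cadential extension) + 4 (internal expansion) = 15.

15 measures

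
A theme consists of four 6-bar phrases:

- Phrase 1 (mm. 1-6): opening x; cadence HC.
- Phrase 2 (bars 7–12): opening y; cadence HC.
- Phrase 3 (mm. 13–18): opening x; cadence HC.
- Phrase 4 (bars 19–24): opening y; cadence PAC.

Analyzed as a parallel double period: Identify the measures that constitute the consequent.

measures 13–24

In a double period the four phrases pair into a large antecedent (phrases 1–2, ending half cadence) and a large consequent (phrases 3–4, ending perfect authentic cadence). The consequent spans bars 13–24.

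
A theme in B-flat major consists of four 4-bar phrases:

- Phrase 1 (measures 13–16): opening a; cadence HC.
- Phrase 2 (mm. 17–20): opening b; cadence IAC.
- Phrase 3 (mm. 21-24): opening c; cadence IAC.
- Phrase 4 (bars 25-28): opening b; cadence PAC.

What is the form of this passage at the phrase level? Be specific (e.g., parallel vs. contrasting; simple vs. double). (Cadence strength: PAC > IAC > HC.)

Four phrases in two halves: the first half (measures 13–20) ends with an imperfect authentic cadence, the second (mm. 21-28) with a perfect authentic cadence — a large antecedent–consequent pair, i.e. a double period.
Phrase 3 begins with different material from phrase 1, making it contrasting.

contrasting double period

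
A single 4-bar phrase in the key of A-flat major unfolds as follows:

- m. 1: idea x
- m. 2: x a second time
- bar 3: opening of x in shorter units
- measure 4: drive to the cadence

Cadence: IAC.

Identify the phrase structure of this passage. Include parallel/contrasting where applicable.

sentence

Basic idea (m. 1) + its repetition (bar 2) form the presentation; fragmentation and cadence (measures 3-4) form the continuation — the 4-bar whole is a sentence.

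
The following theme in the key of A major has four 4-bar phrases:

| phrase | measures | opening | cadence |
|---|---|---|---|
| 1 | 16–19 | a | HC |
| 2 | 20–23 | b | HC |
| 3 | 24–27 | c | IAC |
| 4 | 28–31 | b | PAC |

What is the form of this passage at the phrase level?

Four phrases in two halves: the first half (bars 16-23) ends with a half cadence, the second (bars 24–31) with a perfect authentic cadence — a large antecedent–consequent pair, i.e. a double period.
Phrase 3 begins with different material from phrase 1, making it contrasting.

contrasting double period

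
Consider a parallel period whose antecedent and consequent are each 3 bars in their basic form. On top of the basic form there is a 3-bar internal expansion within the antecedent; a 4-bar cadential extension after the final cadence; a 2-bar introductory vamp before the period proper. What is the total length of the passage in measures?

15 measures

Basic parallel period: 3 + 3 = 6 bars.
6 (basic form) + 3 (internal expansion) + 4 (cadential extension) + 2 (introduction) = 15.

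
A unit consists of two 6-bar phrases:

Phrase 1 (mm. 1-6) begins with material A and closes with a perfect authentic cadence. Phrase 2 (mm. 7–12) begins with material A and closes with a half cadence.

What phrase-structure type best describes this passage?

The second phrase closes with a half cadence, which is not stronger than the first phrase's perfect authentic cadence; without a weak→strong cadential pair there is no antecedent–consequent relationship, so this is a phrase group rather than a period.

phrase group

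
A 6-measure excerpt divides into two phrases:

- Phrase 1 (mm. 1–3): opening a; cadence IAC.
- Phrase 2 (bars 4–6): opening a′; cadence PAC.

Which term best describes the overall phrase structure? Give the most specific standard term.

Phrase 1 ends with an imperfect authentic cadence (weaker) and phrase 2 with a perfect authentic cadence (stronger): antecedent + consequent = a period.
The two phrases open with the same material (a / a′), so the period is parallel.

parallel period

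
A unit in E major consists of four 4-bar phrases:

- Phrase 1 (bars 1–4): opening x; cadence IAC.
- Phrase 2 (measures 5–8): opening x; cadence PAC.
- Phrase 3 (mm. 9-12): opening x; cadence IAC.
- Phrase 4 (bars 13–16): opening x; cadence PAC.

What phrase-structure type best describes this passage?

The cadence pattern IAC–PAC–IAC–PAC is weak–strong twice, and phrases 3–4 restate phrases 1–2: a period heard twice, not a double period (which would end weakly at phrase 2).

repeated period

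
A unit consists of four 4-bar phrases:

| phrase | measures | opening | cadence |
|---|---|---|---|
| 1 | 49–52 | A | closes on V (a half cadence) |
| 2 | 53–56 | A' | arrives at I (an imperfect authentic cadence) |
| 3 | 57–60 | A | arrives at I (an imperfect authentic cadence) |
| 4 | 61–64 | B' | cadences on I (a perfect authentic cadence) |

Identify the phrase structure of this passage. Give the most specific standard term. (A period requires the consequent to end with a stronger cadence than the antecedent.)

parallel double period

Four phrases in two halves: the first half (measures 49-56) ends with an imperfect authentic cadence, the second (mm. 57-64) with a perfect authentic cadence — a large antecedent–consequent pair, i.e. a double period.
Phrase 3 begins with the same material as phrase 1, making it parallel.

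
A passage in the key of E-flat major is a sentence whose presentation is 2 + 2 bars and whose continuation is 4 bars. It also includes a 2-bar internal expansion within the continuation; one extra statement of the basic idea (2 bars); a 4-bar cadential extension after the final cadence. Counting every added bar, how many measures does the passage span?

Basic sentence: 2 + 2 + 4 = 8 bars.
8 (basic form) + 2 (internal expansion) + 2 (extra statement) + 4 (cadential extension) = 16.

16 measures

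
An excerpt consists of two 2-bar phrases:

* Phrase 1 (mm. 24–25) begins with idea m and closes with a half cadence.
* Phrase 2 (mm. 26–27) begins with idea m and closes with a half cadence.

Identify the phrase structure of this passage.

repeated phrase

Both phrases have the same opening (m) and the same cadence (half cadence): the second is a restatement, not a consequent, so this is a repeated phrase rather than a period.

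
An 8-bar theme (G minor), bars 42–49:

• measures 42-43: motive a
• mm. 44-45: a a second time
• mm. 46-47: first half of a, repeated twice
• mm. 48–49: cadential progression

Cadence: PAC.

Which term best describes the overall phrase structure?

Basic idea (mm. 42-43) + its repetition (mm. 44–45) form the presentation; fragmentation and cadence (bars 46-49) form the continuation — the 8-bar whole is a sentence.

sentence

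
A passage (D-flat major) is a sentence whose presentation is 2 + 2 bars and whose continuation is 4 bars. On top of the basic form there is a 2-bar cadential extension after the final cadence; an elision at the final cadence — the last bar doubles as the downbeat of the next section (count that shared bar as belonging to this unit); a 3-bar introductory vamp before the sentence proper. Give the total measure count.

13 measures

Basic sentence: 2 + 2 + 4 = 8 bars.
8 (basic form) + 2 (cadential extension) + 3 (introduction) = 13.
The elision shares a bar with the next section but does not change this unit's count.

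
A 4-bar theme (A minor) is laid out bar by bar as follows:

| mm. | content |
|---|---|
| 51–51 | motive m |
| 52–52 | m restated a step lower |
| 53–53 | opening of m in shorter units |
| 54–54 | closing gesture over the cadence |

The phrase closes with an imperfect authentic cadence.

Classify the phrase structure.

sentence

Basic idea (measure 51) + its repetition (measure 52) form the presentation; fragmentation and cadence (mm. 53–54) form the continuation — the 4-bar whole is a sentence.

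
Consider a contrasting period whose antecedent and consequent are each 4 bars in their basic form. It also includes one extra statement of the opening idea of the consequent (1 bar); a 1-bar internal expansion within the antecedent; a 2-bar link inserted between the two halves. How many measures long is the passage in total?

Basic contrasting period: 4 + 4 = 8 bars.
8 (basic form) + 1 (extra statement) + 1 (internal expansion) + 2 (link) = 12.

12 measures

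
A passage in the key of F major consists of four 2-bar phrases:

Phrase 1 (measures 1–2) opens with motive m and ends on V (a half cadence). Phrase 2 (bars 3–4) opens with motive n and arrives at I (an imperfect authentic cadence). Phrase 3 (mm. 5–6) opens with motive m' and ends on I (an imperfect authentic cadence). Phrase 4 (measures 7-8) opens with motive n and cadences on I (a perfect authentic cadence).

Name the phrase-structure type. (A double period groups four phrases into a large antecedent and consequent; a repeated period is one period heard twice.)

Four phrases in two halves: the first half (mm. 1–4) ends with an imperfect authentic cadence, the second (mm. 5-8) with a perfect authentic cadence — a large antecedent–consequent pair, i.e. a double period.
Phrase 3 begins with the same material as phrase 1, making it parallel.

parallel double period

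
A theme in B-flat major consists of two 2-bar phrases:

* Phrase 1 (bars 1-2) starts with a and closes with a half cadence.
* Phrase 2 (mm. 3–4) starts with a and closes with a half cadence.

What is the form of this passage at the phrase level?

Both phrases have the same opening (a) and the same cadence (half cadence): the second is a restatement, not a consequent, so this is a repeated phrase rather than a period.

repeated phrase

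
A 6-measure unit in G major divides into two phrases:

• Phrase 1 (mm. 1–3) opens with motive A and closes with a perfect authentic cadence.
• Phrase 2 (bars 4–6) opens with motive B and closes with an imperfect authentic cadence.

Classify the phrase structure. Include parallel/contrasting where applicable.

The second phrase closes with an imperfect authentic cadence, which is not stronger than the first phrase's perfect authentic cadence; without a weak→strong cadential pair there is no antecedent–consequent relationship, so this is a phrase group rather than a period.

phrase group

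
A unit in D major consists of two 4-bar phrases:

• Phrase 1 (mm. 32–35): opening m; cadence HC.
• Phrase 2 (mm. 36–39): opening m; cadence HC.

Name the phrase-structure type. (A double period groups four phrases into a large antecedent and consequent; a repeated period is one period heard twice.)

repeated phrase

Both phrases have the same opening (m) and the same cadence (half cadence): the second is a restatement, not a consequent, so this is a repeated phrase rather than a period.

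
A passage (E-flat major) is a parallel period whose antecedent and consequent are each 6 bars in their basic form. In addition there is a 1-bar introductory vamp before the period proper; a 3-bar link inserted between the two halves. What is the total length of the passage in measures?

16 measures

Basic parallel period: 6 + 6 = 12 bars.
12 (basic form) + 1 (introduction) + 3 (link) = 16.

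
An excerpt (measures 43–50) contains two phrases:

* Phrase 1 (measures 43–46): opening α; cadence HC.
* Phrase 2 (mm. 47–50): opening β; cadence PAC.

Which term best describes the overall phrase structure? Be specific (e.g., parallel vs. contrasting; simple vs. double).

Phrase 1 ends with a half cadence (weaker) and phrase 2 with a perfect authentic cadence (stronger): antecedent + consequent = a period.
The two phrases open with different material (α / β), so the period is contrasting.

contrasting period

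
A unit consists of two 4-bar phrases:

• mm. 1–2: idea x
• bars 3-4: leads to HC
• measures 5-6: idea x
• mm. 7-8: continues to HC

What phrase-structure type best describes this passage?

repeated phrase

Both phrases have the same opening (x) and the same cadence (half cadence): the second is a restatement, not a consequent, so this is a repeated phrase rather than a period.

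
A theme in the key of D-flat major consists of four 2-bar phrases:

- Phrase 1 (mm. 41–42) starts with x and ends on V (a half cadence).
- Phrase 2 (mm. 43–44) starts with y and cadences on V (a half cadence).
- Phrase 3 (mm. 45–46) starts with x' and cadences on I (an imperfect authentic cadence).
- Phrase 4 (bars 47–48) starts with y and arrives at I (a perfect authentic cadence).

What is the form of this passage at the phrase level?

Four phrases in two halves: the first half (mm. 41–44) ends with a half cadence, the second (bars 45–48) with a perfect authentic cadence — a large antecedent–consequent pair, i.e. a double period.
Phrase 3 begins with the same material as phrase 1, making it parallel.

parallel double period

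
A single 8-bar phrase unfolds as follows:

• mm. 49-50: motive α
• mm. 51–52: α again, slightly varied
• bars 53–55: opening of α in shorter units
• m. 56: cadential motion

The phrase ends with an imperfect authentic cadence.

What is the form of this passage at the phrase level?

Basic idea (mm. 49–50) + its repetition (mm. 51–52) form the presentation; fragmentation and cadence (measures 53–56) form the continuation — the 8-bar whole is a sentence.

sentence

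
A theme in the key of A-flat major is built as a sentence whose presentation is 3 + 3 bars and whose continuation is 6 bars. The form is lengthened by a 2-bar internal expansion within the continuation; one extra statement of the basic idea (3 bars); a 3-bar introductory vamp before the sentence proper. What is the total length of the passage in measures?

Basic sentence: 3 + 3 + 6 = 12 bars.
12 (basic form) + 2 (internal expansion) + 3 (extra statement) + 3 (introduction) = 20.

20 measures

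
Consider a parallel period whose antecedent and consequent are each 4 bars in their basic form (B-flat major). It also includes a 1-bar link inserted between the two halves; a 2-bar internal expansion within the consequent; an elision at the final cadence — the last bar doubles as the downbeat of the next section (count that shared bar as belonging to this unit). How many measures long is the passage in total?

11 measures

Basic parallel period: 4 + 4 = 8 bars.
8 (basic form) + 1 (link) + 2 (internal expansion) = 11.
The elision shares a bar with the next section but does not change this unit's count.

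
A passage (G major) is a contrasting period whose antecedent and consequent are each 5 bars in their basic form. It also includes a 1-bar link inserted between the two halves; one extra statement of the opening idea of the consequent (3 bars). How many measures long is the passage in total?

14 measures

Basic contrasting period: 5 + 5 = 10 bars.
10 (basic form) + 1 (link) + 3 (extra statement) = 14.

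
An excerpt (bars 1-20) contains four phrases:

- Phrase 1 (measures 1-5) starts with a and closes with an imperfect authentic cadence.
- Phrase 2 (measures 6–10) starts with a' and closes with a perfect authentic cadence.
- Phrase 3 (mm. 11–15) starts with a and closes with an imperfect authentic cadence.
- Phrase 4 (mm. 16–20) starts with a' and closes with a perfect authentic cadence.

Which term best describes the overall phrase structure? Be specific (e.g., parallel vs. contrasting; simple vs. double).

repeated period

The cadence pattern IAC–PAC–IAC–PAC is weak–strong twice, and phrases 3–4 restate phrases 1–2: a period heard twice, not a double period (which would end weakly at phrase 2).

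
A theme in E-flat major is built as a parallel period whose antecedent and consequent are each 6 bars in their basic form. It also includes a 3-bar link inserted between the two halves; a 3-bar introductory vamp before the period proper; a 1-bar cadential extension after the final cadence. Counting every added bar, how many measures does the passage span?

Basic parallel period: 6 + 6 = 12 bars.
12 (basic form) + 3 (link) + 3 (introduction) + 1 (cadential extension) = 19.

19 measures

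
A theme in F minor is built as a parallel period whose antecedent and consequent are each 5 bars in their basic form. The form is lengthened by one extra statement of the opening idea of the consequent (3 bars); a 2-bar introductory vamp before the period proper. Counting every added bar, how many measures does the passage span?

15 measures

Basic parallel period: 5 + 5 = 10 bars.
10 (basic form) + 3 (extra statement) + 2 (introduction) = 15.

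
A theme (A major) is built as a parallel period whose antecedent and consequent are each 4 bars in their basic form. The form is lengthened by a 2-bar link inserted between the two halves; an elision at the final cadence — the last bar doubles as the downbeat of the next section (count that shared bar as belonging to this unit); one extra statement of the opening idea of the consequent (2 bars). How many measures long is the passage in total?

Basic parallel period: 4 + 4 = 8 bars.
8 (basic form) + 2 (link) + 2 (extra statement) = 12.
The elision shares a bar with the next section but does not change this unit's count.

12 measures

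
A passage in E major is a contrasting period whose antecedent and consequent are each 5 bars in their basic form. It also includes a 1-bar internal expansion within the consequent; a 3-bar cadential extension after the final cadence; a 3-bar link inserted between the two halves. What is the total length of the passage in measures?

Basic contrasting period: 5 + 5 = 10 bars.
10 (basic form) + 1 (internal expansion) + 3 (cadential extension) + 3 (link) = 17.

17 measures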